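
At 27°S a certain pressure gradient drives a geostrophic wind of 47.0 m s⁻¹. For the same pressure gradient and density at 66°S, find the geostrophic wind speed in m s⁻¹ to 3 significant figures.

With the same pressure gradient and density, V_g ∝ 1/f ∝ 1/sin φ.
V₂ = V₁ · sin φ₁ / sin φ₂ = 47.0 × sin 27° / sin 66°
V₂ = 47.0 × 0.4540/0.9135 = 23.4 m s⁻¹

23.4 m s⁻¹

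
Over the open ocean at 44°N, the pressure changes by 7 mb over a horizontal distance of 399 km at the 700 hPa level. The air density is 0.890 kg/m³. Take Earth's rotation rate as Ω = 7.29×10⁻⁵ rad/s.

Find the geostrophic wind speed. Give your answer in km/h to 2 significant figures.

Coriolis parameter at 44°N:
f = 2Ω sin φ = 2 × 7.29×10⁻⁵ × sin 44° = 1.01×10⁻⁴ s⁻¹
Pressure gradient: |∂P/∂n| = 700 Pa / 399000 m = 1.75×10⁻³ Pa/m
Geostrophic balance (pressure-gradient force = Coriolis force):
V_g = (1/(fρ)) |∂P/∂n| = 1.75×10⁻³ / (1.01×10⁻⁴ × 0.890) = 19.5 m/s
Converting: 19.5 m/s × 3.6 = 70 km/h

70 km/h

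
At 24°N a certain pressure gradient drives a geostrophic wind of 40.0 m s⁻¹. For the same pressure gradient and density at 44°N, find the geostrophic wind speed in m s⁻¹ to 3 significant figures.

With the same pressure gradient and density, V_g ∝ 1/f ∝ 1/sin φ.
V₂ = V₁ · sin φ₁ / sin φ₂ = 40.0 × sin 24° / sin 44°
V₂ = 40.0 × 0.4067/0.6947 = 23.4 m s⁻¹

23.4 m s⁻¹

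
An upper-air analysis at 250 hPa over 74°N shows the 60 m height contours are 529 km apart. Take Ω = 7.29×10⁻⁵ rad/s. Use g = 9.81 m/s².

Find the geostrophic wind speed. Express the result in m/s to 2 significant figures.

7.9 m/s

Coriolis parameter at 74°N:
f = 2Ω sin φ = 2 × 7.29×10⁻⁵ × sin 74° = 1.40×10⁻⁴ s⁻¹
Height gradient: |∂Z/∂n| = 60 m / 529000 m = 1.13×10⁻⁴
On a pressure surface, geostrophic balance gives V_g = (g/f)|∂Z/∂n|:
V_g = 9.81 × 1.13×10⁻⁴ / 1.40×10⁻⁴ = 7.94 m/s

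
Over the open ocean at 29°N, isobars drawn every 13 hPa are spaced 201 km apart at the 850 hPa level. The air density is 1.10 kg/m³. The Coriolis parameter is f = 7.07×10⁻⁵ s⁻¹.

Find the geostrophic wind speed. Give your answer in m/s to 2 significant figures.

83 m/s

Pressure gradient: |∂P/∂n| = 1300 Pa / 201000 m = 6.47×10⁻³ Pa/m
Geostrophic balance (pressure-gradient force = Coriolis force):
V_g = (1/(fρ)) |∂P/∂n| = 6.47×10⁻³ / (7.07×10⁻⁵ × 1.10) = 83.2 m/s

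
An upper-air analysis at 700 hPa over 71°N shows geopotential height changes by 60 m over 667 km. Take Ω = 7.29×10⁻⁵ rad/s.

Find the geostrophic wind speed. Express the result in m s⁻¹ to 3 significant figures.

6.40 m s⁻¹

Coriolis parameter at 71°N:
f = 2Ω sin φ = 2 × 7.29×10⁻⁵ × sin 71° = 1.38×10⁻⁴ s⁻¹
Height gradient: |∂Z/∂n| = 60 m / 667000 m = 9.00×10⁻⁵
On a pressure surface, geostrophic balance gives V_g = (g/f)|∂Z/∂n|:
V_g = 9.81 × 9.00×10⁻⁵ / 1.38×10⁻⁴ = 6.40 m/s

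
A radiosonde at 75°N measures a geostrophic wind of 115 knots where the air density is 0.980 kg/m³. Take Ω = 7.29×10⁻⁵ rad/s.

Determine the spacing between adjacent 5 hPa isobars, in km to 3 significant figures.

61.2 km

Coriolis parameter at 75°N:
f = 2Ω sin φ = 2 × 7.29×10⁻⁵ × sin 75° = 1.41×10⁻⁴ s⁻¹
Wind speed in SI: 115 knots = 59.2 m/s
Geostrophic balance rearranged: |∂P/∂n| = f ρ V_g
|∂P/∂n| = 1.41×10⁻⁴ × 0.980 × 59.2 = 8.17×10⁻³ Pa/m
Isobar spacing: Δn = ΔP/|∂P/∂n| = 500 Pa / 8.17×10⁻³ Pa/m = 61236 m ≈ 61.2 km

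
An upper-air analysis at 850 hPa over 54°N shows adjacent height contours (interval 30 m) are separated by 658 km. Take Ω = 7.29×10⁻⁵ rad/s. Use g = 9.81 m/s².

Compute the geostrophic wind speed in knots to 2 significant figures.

7.4 knots

Coriolis parameter at 54°N:
f = 2Ω sin φ = 2 × 7.29×10⁻⁵ × sin 54° = 1.18×10⁻⁴ s⁻¹
Height gradient: |∂Z/∂n| = 30 m / 658000 m = 4.56×10⁻⁵
On a pressure surface, geostrophic balance gives V_g = (g/f)|∂Z/∂n|:
V_g = 9.81 × 4.56×10⁻⁵ / 1.18×10⁻⁴ = 3.79 m/s
Converting: 3.79 m/s × 1.944 = 7.4 knots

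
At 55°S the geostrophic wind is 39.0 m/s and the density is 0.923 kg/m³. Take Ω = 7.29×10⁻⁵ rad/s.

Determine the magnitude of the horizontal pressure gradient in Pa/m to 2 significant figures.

4.3×10⁻³ Pa/m

Coriolis parameter at 55°S:
f = 2Ω sin φ = 2 × 7.29×10⁻⁵ × sin 55° = 1.19×10⁻⁴ s⁻¹
Geostrophic balance rearranged: |∂P/∂n| = f ρ V_g
|∂P/∂n| = 1.19×10⁻⁴ × 0.923 × 39.0 = 4.30×10⁻³ Pa/m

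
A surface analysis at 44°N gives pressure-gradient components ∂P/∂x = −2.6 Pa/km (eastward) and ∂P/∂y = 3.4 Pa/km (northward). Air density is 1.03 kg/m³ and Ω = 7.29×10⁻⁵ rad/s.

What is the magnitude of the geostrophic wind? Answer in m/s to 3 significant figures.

Coriolis parameter at 44°N:
f = 2Ω sin φ = 2 × 7.29×10⁻⁵ × sin 44° = 1.01×10⁻⁴ s⁻¹
Component geostrophic relations (x east, y north):
u_g = −(1/(fρ)) ∂P/∂y,  v_g = (1/(fρ)) ∂P/∂x
u_g = −(3.4×10⁻³)/(1.01×10⁻⁴ × 1.03) = −32.6 m/s;  v_g = (−2.6×10⁻³)/(1.01×10⁻⁴ × 1.03) = −24.9 m/s
|V_g| = √(u_g² + v_g²) = 41.0 m/s

41.0 m/s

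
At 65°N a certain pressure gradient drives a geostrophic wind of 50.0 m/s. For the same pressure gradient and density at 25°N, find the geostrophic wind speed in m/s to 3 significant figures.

With the same pressure gradient and density, V_g ∝ 1/f ∝ 1/sin φ.
V₂ = V₁ · sin φ₁ / sin φ₂ = 50.0 × sin 65° / sin 25°
V₂ = 50.0 × 0.9063/0.4226 = 107 m/s

107 m/s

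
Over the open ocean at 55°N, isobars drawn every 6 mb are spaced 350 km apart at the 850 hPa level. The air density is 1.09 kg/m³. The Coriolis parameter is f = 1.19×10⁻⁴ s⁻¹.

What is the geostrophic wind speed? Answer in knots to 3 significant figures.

25.7 knots

Pressure gradient: |∂P/∂n| = 600 Pa / 350000 m = 1.71×10⁻³ Pa/m
Geostrophic balance (pressure-gradient force = Coriolis force):
V_g = (1/(fρ)) |∂P/∂n| = 1.71×10⁻³ / (1.19×10⁻⁴ × 1.09) = 13.2 m/s
Converting: 13.2 m/s × 1.944 = 25.7 knots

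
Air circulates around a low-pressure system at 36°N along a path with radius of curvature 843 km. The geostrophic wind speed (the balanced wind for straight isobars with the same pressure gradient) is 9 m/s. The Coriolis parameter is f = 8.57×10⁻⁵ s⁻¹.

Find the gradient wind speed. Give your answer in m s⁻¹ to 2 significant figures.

Around a low, centrifugal force acts outward with Coriolis, so pressure-gradient force balances both:
(1/ρ)|∂P/∂n| = fV + V²/R  →  V² + fR·V − fR·V_g = 0
With fR = 8.57×10⁻⁵ × 843×10³ m = 72.2 m/s:
V = [−fR + √((fR)² + 4 fR V_g)]/2 = [−72.2 + √(72.2² + 4×72.2×9)]/2 = 8.09 m/s
Subgeostrophic (V < V_g = 9 m/s), as expected around a low.

8.1 m s⁻¹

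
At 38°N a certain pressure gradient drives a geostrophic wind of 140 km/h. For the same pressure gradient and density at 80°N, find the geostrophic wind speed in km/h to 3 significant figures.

87.5 km/h

With the same pressure gradient and density, V_g ∝ 1/f ∝ 1/sin φ.
V₂ = V₁ · sin φ₁ / sin φ₂ = 140 × sin 38° / sin 80°
V₂ = 140 × 0.6157/0.9848 = 87.5 km/h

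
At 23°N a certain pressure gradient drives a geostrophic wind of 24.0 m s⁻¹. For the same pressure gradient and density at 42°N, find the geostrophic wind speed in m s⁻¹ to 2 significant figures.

14 m s⁻¹

With the same pressure gradient and density, V_g ∝ 1/f ∝ 1/sin φ.
V₂ = V₁ · sin φ₁ / sin φ₂ = 24.0 × sin 23° / sin 42°
V₂ = 24.0 × 0.3907/0.6691 = 14 m s⁻¹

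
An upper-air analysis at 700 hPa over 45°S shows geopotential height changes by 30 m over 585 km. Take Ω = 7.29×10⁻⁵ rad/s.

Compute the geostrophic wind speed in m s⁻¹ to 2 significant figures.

Coriolis parameter at 45°S:
f = 2Ω sin φ = 2 × 7.29×10⁻⁵ × sin 45° = 1.03×10⁻⁴ s⁻¹
Height gradient: |∂Z/∂n| = 30 m / 585000 m = 5.13×10⁻⁵
On a pressure surface, geostrophic balance gives V_g = (g/f)|∂Z/∂n|:
V_g = 9.81 × 5.13×10⁻⁵ / 1.03×10⁻⁴ = 4.88 m/s

4.9 m s⁻¹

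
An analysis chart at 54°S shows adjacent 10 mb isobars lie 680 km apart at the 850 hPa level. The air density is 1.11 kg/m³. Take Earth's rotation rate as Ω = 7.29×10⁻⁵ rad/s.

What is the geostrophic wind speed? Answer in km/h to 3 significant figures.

40.4 km/h

Coriolis parameter at 54°S:
f = 2Ω sin φ = 2 × 7.29×10⁻⁵ × sin 54° = 1.18×10⁻⁴ s⁻¹
Pressure gradient: |∂P/∂n| = 1000 Pa / 680000 m = 1.47×10⁻³ Pa/m
Geostrophic balance (pressure-gradient force = Coriolis force):
V_g = (1/(fρ)) |∂P/∂n| = 1.47×10⁻³ / (1.18×10⁻⁴ × 1.11) = 11.2 m/s
Converting: 11.2 m/s × 3.6 = 40.4 km/h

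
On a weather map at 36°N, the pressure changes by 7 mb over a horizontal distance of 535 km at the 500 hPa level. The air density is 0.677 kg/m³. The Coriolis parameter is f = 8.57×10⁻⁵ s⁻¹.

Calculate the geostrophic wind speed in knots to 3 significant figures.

Pressure gradient: |∂P/∂n| = 700 Pa / 535000 m = 1.31×10⁻³ Pa/m
Geostrophic balance (pressure-gradient force = Coriolis force):
V_g = (1/(fρ)) |∂P/∂n| = 1.31×10⁻³ / (8.57×10⁻⁵ × 0.677) = 22.6 m/s
Converting: 22.6 m/s × 1.944 = 43.8 knots

43.8 knots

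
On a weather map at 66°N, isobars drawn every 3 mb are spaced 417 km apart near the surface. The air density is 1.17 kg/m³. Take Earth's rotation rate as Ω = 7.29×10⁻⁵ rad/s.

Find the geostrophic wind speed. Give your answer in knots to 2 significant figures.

Coriolis parameter at 66°N:
f = 2Ω sin φ = 2 × 7.29×10⁻⁵ × sin 66° = 1.33×10⁻⁴ s⁻¹
Pressure gradient: |∂P/∂n| = 300 Pa / 417000 m = 7.19×10⁻⁴ Pa/m
Geostrophic balance (pressure-gradient force = Coriolis force):
V_g = (1/(fρ)) |∂P/∂n| = 7.19×10⁻⁴ / (1.33×10⁻⁴ × 1.17) = 4.62 m/s
Converting: 4.62 m/s × 1.944 = 9.0 knots

9.0 knots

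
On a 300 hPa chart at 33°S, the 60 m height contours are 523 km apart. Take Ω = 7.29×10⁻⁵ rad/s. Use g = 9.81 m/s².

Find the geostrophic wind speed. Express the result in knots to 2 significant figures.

28 knots

Coriolis parameter at 33°S:
f = 2Ω sin φ = 2 × 7.29×10⁻⁵ × sin 33° = 7.94×10⁻⁵ s⁻¹
Height gradient: |∂Z/∂n| = 60 m / 523000 m = 1.15×10⁻⁴
On a pressure surface, geostrophic balance gives V_g = (g/f)|∂Z/∂n|:
V_g = 9.81 × 1.15×10⁻⁴ / 7.94×10⁻⁵ = 14.2 m/s
Converting: 14.2 m/s × 1.944 = 28 knots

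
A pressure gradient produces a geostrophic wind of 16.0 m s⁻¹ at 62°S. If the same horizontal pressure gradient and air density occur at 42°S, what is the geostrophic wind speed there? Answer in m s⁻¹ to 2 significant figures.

21 m s⁻¹

With the same pressure gradient and density, V_g ∝ 1/f ∝ 1/sin φ.
V₂ = V₁ · sin φ₁ / sin φ₂ = 16.0 × sin 62° / sin 42°
V₂ = 16.0 × 0.8829/0.6691 = 21 m s⁻¹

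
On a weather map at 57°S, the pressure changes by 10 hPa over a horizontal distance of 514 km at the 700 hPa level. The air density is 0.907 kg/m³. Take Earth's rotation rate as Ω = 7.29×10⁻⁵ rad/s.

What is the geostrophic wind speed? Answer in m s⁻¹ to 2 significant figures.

18 m s⁻¹

Coriolis parameter at 57°S:
f = 2Ω sin φ = 2 × 7.29×10⁻⁵ × sin 57° = 1.22×10⁻⁴ s⁻¹
Pressure gradient: |∂P/∂n| = 1000 Pa / 514000 m = 1.95×10⁻³ Pa/m
Geostrophic balance (pressure-gradient force = Coriolis force):
V_g = (1/(fρ)) |∂P/∂n| = 1.95×10⁻³ / (1.22×10⁻⁴ × 0.907) = 17.5 m/s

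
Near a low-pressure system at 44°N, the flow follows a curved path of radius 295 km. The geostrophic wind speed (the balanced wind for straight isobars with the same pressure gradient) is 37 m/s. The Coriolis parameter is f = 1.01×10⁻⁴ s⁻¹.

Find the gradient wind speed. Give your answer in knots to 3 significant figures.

Around a low, centrifugal force acts outward with Coriolis, so pressure-gradient force balances both:
(1/ρ)|∂P/∂n| = fV + V²/R  →  V² + fR·V − fR·V_g = 0
With fR = 1.01×10⁻⁴ × 295×10³ m = 29.8 m/s:
V = [−fR + √((fR)² + 4 fR V_g)]/2 = [−29.8 + √(29.8² + 4×29.8×37)]/2 = 21.5 m/s
Subgeostrophic (V < V_g = 37 m/s), as expected around a low.
Converting: 21.5 m/s × 1.944 = 41.8 knots

41.8 knots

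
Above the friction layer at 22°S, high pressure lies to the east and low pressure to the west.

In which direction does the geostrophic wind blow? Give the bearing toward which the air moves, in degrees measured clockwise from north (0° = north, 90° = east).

180°

The pressure-gradient force points toward the west (bearing 270°).
Geostrophic balance: in the Southern Hemisphere the Coriolis force deflects motion to the left, so the geostrophic wind blows 90° to the left of the pressure-gradient force (low pressure on the right).
Rotating 270° by 90° counterclockwise gives 180° — the wind blows toward the south.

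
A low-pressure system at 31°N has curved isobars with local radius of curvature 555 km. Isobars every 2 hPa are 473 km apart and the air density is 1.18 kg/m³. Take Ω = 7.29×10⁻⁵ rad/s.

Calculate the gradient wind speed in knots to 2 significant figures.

Coriolis parameter at 31°N:
f = 2Ω sin φ = 2 × 7.29×10⁻⁵ × sin 31° = 7.51×10⁻⁵ s⁻¹
Pressure gradient: |∂P/∂n| = 200 Pa / 473000 m = 4.23×10⁻⁴ Pa/m
Geostrophic speed: V_g = |∂P/∂n|/(fρ) = 4.23×10⁻⁴/(7.51×10⁻⁵ × 1.18) = 4.77 m/s
Around a low, centrifugal force acts outward with Coriolis, so pressure-gradient force balances both:
(1/ρ)|∂P/∂n| = fV + V²/R  →  V² + fR·V − fR·V_g = 0
With fR = 7.51×10⁻⁵ × 555×10³ m = 41.7 m/s:
V = [−fR + √((fR)² + 4 fR V_g)]/2 = [−41.7 + √(41.7² + 4×41.7×4.77)]/2 = 4.32 m/s
Subgeostrophic (V < V_g = 4.77 m/s), as expected around a low.
Converting: 4.32 m/s × 1.944 = 8.4 knots

8.4 knots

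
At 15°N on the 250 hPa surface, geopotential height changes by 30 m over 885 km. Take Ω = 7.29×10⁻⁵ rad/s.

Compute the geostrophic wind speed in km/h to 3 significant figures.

31.7 km/h

Coriolis parameter at 15°N:
f = 2Ω sin φ = 2 × 7.29×10⁻⁵ × sin 15° = 3.77×10⁻⁵ s⁻¹
Height gradient: |∂Z/∂n| = 30 m / 885000 m = 3.39×10⁻⁵
On a pressure surface, geostrophic balance gives V_g = (g/f)|∂Z/∂n|:
V_g = 9.81 × 3.39×10⁻⁵ / 3.77×10⁻⁵ = 8.81 m/s
Converting: 8.81 m/s × 3.6 = 31.7 km/h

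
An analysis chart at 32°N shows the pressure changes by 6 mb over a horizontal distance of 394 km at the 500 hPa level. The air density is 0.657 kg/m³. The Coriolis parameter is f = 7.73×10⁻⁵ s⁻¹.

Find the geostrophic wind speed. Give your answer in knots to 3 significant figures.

58.3 knots

Pressure gradient: |∂P/∂n| = 600 Pa / 394000 m = 1.52×10⁻³ Pa/m
Geostrophic balance (pressure-gradient force = Coriolis force):
V_g = (1/(fρ)) |∂P/∂n| = 1.52×10⁻³ / (7.73×10⁻⁵ × 0.657) = 30.0 m/s
Converting: 30.0 m/s × 1.944 = 58.3 knots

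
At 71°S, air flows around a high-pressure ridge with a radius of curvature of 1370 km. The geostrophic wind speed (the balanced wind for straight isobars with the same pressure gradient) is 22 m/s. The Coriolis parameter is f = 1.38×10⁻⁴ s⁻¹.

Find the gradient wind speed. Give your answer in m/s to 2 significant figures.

Around a high, pressure-gradient force acts outward with centrifugal, so Coriolis balances both:
fV = (1/ρ)|∂P/∂n| + V²/R  →  V² − fR·V + fR·V_g = 0
With fR = 1.38×10⁻⁴ × 1370×10³ m = 189 m/s:
V = [fR − √((fR)² − 4 fR V_g)]/2 = [189 − √(189² − 4×189×22)]/2 = 25.4 m/s
Supergeostrophic (V > V_g = 22 m/s), as expected around a high.

25 m/s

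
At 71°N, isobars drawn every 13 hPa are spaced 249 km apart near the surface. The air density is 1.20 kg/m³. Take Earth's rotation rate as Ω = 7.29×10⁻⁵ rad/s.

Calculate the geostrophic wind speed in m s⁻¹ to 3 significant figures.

31.6 m s⁻¹

Coriolis parameter at 71°N:
f = 2Ω sin φ = 2 × 7.29×10⁻⁵ × sin 71° = 1.38×10⁻⁴ s⁻¹
Pressure gradient: |∂P/∂n| = 1300 Pa / 249000 m = 5.22×10⁻³ Pa/m
Geostrophic balance (pressure-gradient force = Coriolis force):
V_g = (1/(fρ)) |∂P/∂n| = 5.22×10⁻³ / (1.38×10⁻⁴ × 1.20) = 31.6 m/s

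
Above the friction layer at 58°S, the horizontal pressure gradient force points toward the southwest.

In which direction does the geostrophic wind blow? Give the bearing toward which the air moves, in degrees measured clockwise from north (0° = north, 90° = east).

The pressure-gradient force points toward the southwest (bearing 225°).
Geostrophic balance: in the Southern Hemisphere the Coriolis force deflects motion to the left, so the geostrophic wind blows 90° to the left of the pressure-gradient force (low pressure on the right).
Rotating 225° by 90° counterclockwise gives 135° — the wind blows toward the southeast.

135°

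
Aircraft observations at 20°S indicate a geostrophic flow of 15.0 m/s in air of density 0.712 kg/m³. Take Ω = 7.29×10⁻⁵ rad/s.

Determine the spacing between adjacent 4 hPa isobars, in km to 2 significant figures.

750 km

Coriolis parameter at 20°S:
f = 2Ω sin φ = 2 × 7.29×10⁻⁵ × sin 20° = 4.99×10⁻⁵ s⁻¹
Geostrophic balance rearranged: |∂P/∂n| = f ρ V_g
|∂P/∂n| = 4.99×10⁻⁵ × 0.712 × 15.0 = 5.33×10⁻⁴ Pa/m
Isobar spacing: Δn = ΔP/|∂P/∂n| = 400 Pa / 5.33×10⁻⁴ Pa/m = 751068 m ≈ 750 km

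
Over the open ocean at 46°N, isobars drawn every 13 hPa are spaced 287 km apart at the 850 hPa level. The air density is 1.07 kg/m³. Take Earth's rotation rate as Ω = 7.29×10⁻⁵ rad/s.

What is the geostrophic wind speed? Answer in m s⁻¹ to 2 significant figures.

Coriolis parameter at 46°N:
f = 2Ω sin φ = 2 × 7.29×10⁻⁵ × sin 46° = 1.05×10⁻⁴ s⁻¹
Pressure gradient: |∂P/∂n| = 1300 Pa / 287000 m = 4.53×10⁻³ Pa/m
Geostrophic balance (pressure-gradient force = Coriolis force):
V_g = (1/(fρ)) |∂P/∂n| = 4.53×10⁻³ / (1.05×10⁻⁴ × 1.07) = 40.4 m/s

40 m s⁻¹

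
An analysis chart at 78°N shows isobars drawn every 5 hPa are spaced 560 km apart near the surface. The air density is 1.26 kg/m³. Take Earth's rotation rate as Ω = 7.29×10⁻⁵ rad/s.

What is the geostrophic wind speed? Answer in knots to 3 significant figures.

9.66 knots

Coriolis parameter at 78°N:
f = 2Ω sin φ = 2 × 7.29×10⁻⁵ × sin 78° = 1.43×10⁻⁴ s⁻¹
Pressure gradient: |∂P/∂n| = 500 Pa / 560000 m = 8.93×10⁻⁴ Pa/m
Geostrophic balance (pressure-gradient force = Coriolis force):
V_g = (1/(fρ)) |∂P/∂n| = 8.93×10⁻⁴ / (1.43×10⁻⁴ × 1.26) = 4.97 m/s
Converting: 4.97 m/s × 1.944 = 9.66 knots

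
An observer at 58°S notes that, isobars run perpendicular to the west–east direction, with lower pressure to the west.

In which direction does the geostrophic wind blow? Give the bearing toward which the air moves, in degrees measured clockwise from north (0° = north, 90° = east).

The pressure-gradient force points toward the west (bearing 270°).
Geostrophic balance: in the Southern Hemisphere the Coriolis force deflects motion to the left, so the geostrophic wind blows 90° to the left of the pressure-gradient force (low pressure on the right).
Rotating 270° by 90° counterclockwise gives 180° — the wind blows toward the south.

180°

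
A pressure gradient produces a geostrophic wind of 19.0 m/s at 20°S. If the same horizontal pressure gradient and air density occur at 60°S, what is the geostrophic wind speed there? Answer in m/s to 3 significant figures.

7.50 m/s

With the same pressure gradient and density, V_g ∝ 1/f ∝ 1/sin φ.
V₂ = V₁ · sin φ₁ / sin φ₂ = 19.0 × sin 20° / sin 60°
V₂ = 19.0 × 0.3420/0.8660 = 7.50 m/s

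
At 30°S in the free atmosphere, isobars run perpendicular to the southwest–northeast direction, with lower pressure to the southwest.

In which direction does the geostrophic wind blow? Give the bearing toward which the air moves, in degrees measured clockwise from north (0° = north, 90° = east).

135°

The pressure-gradient force points toward the southwest (bearing 225°).
Geostrophic balance: in the Southern Hemisphere the Coriolis force deflects motion to the left, so the geostrophic wind blows 90° to the left of the pressure-gradient force (low pressure on the right).
Rotating 225° by 90° counterclockwise gives 135° — the wind blows toward the southeast.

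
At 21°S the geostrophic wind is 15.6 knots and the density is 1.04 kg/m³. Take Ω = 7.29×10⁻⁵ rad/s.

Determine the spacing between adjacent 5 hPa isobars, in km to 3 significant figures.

Coriolis parameter at 21°S:
f = 2Ω sin φ = 2 × 7.29×10⁻⁵ × sin 21° = 5.23×10⁻⁵ s⁻¹
Wind speed in SI: 15.6 knots = 8.03 m/s
Geostrophic balance rearranged: |∂P/∂n| = f ρ V_g
|∂P/∂n| = 5.23×10⁻⁵ × 1.04 × 8.03 = 4.36×10⁻⁴ Pa/m
Isobar spacing: Δn = ΔP/|∂P/∂n| = 500 Pa / 4.36×10⁻⁴ Pa/m = 1146535 m ≈ 1150 km

1150 km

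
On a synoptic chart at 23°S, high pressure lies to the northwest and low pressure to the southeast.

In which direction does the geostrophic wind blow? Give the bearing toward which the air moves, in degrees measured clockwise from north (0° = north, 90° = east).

045°

The pressure-gradient force points toward the southeast (bearing 135°).
Geostrophic balance: in the Southern Hemisphere the Coriolis force deflects motion to the left, so the geostrophic wind blows 90° to the left of the pressure-gradient force (low pressure on the right).
Rotating 135° by 90° counterclockwise gives 045° — the wind blows toward the northeast.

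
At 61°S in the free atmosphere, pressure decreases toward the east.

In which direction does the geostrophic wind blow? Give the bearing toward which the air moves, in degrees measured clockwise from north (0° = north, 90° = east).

000°

The pressure-gradient force points toward the east (bearing 090°).
Geostrophic balance: in the Southern Hemisphere the Coriolis force deflects motion to the left, so the geostrophic wind blows 90° to the left of the pressure-gradient force (low pressure on the right).
Rotating 090° by 90° counterclockwise gives 000° — the wind blows toward the north.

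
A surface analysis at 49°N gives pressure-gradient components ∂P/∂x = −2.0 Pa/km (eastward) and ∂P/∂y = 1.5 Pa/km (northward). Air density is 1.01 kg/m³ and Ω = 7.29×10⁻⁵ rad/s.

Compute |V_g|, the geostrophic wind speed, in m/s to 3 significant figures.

Coriolis parameter at 49°N:
f = 2Ω sin φ = 2 × 7.29×10⁻⁵ × sin 49° = 1.10×10⁻⁴ s⁻¹
Component geostrophic relations (x east, y north):
u_g = −(1/(fρ)) ∂P/∂y,  v_g = (1/(fρ)) ∂P/∂x
u_g = −(1.5×10⁻³)/(1.10×10⁻⁴ × 1.01) = −13.5 m/s;  v_g = (−2.0×10⁻³)/(1.10×10⁻⁴ × 1.01) = −18.0 m/s
|V_g| = √(u_g² + v_g²) = 22.5 m/s

22.5 m/s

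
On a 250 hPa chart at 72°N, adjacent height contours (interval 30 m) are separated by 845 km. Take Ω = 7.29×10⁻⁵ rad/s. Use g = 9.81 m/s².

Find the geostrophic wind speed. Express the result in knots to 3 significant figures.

4.88 knots

Coriolis parameter at 72°N:
f = 2Ω sin φ = 2 × 7.29×10⁻⁵ × sin 72° = 1.39×10⁻⁴ s⁻¹
Height gradient: |∂Z/∂n| = 30 m / 845000 m = 3.55×10⁻⁵
On a pressure surface, geostrophic balance gives V_g = (g/f)|∂Z/∂n|:
V_g = 9.81 × 3.55×10⁻⁵ / 1.39×10⁻⁴ = 2.51 m/s
Converting: 2.51 m/s × 1.944 = 4.88 knots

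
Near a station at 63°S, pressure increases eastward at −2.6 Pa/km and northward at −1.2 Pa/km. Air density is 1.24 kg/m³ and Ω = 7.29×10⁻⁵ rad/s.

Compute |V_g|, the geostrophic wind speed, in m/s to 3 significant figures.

17.8 m/s

Coriolis parameter at 63°S:
f = 2Ω sin φ = 2 × 7.29×10⁻⁵ × sin 63° = 1.30×10⁻⁴ s⁻¹
In the Southern Hemisphere f is negative: f = −1.30×10⁻⁴ s⁻¹.
Component geostrophic relations (x east, y north):
u_g = −(1/(fρ)) ∂P/∂y,  v_g = (1/(fρ)) ∂P/∂x
u_g = −(−1.2×10⁻³)/(−1.30×10⁻⁴ × 1.24) = −7.45 m/s;  v_g = (−2.6×10⁻³)/(−1.30×10⁻⁴ × 1.24) = 16.1 m/s
|V_g| = √(u_g² + v_g²) = 17.8 m/s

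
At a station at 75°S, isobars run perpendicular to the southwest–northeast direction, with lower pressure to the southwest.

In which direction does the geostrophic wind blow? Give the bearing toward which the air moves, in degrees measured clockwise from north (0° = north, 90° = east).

The pressure-gradient force points toward the southwest (bearing 225°).
Geostrophic balance: in the Southern Hemisphere the Coriolis force deflects motion to the left, so the geostrophic wind blows 90° to the left of the pressure-gradient force (low pressure on the right).
Rotating 225° by 90° counterclockwise gives 135° — the wind blows toward the southeast.

135°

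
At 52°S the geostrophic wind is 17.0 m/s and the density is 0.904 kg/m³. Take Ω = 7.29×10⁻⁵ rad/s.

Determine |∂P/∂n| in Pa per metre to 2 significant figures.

1.8×10⁻³ Pa/m

Coriolis parameter at 52°S:
f = 2Ω sin φ = 2 × 7.29×10⁻⁵ × sin 52° = 1.15×10⁻⁴ s⁻¹
Geostrophic balance rearranged: |∂P/∂n| = f ρ V_g
|∂P/∂n| = 1.15×10⁻⁴ × 0.904 × 17.0 = 1.77×10⁻³ Pa/m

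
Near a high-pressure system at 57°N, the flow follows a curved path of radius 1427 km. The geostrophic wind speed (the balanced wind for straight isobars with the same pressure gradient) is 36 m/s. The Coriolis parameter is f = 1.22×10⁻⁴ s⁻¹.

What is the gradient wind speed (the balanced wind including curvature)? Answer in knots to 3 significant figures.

98.9 knots

Around a high, pressure-gradient force acts outward with centrifugal, so Coriolis balances both:
fV = (1/ρ)|∂P/∂n| + V²/R  →  V² − fR·V + fR·V_g = 0
With fR = 1.22×10⁻⁴ × 1427×10³ m = 174 m/s:
V = [fR − √((fR)² − 4 fR V_g)]/2 = [174 − √(174² − 4×174×36)]/2 = 50.9 m/s
Supergeostrophic (V > V_g = 36 m/s), as expected around a high.
Converting: 50.9 m/s × 1.944 = 98.9 knots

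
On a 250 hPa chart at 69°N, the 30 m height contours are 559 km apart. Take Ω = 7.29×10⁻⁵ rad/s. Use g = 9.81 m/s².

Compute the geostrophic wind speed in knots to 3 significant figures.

Coriolis parameter at 69°N:
f = 2Ω sin φ = 2 × 7.29×10⁻⁵ × sin 69° = 1.36×10⁻⁴ s⁻¹
Height gradient: |∂Z/∂n| = 30 m / 559000 m = 5.37×10⁻⁵
On a pressure surface, geostrophic balance gives V_g = (g/f)|∂Z/∂n|:
V_g = 9.81 × 5.37×10⁻⁵ / 1.36×10⁻⁴ = 3.87 m/s
Converting: 3.87 m/s × 1.944 = 7.52 knots

7.52 knots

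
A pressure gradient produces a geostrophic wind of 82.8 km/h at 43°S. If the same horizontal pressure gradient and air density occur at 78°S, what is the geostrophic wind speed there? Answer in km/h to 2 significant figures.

With the same pressure gradient and density, V_g ∝ 1/f ∝ 1/sin φ.
V₂ = V₁ · sin φ₁ / sin φ₂ = 82.8 × sin 43° / sin 78°
V₂ = 82.8 × 0.6820/0.9781 = 58 km/h

58 km/h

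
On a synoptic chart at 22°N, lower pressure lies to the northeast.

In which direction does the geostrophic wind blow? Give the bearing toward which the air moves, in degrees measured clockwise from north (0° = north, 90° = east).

The pressure-gradient force points toward the northeast (bearing 045°).
Geostrophic balance: in the Northern Hemisphere the Coriolis force deflects motion to the right, so the geostrophic wind blows 90° to the right of the pressure-gradient force (low pressure on the left).
Rotating 045° by 90° clockwise gives 135° — the wind blows toward the southeast.

135°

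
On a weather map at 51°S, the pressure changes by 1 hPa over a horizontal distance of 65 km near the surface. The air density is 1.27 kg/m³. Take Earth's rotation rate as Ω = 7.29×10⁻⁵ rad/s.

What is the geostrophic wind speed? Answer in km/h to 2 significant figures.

Coriolis parameter at 51°S:
f = 2Ω sin φ = 2 × 7.29×10⁻⁵ × sin 51° = 1.13×10⁻⁴ s⁻¹
Pressure gradient: |∂P/∂n| = 100 Pa / 65000 m = 1.54×10⁻³ Pa/m
Geostrophic balance (pressure-gradient force = Coriolis force):
V_g = (1/(fρ)) |∂P/∂n| = 1.54×10⁻³ / (1.13×10⁻⁴ × 1.27) = 10.7 m/s
Converting: 10.7 m/s × 3.6 = 38 km/h

38 km/h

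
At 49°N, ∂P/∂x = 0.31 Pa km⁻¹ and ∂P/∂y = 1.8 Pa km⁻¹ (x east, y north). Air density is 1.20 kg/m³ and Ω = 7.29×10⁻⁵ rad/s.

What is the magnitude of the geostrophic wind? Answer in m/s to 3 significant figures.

13.8 m/s

Coriolis parameter at 49°N:
f = 2Ω sin φ = 2 × 7.29×10⁻⁵ × sin 49° = 1.10×10⁻⁴ s⁻¹
Component geostrophic relations (x east, y north):
u_g = −(1/(fρ)) ∂P/∂y,  v_g = (1/(fρ)) ∂P/∂x
u_g = −(1.8×10⁻³)/(1.10×10⁻⁴ × 1.20) = −13.6 m/s;  v_g = (0.31×10⁻³)/(1.10×10⁻⁴ × 1.20) = 2.35 m/s
|V_g| = √(u_g² + v_g²) = 13.8 m/s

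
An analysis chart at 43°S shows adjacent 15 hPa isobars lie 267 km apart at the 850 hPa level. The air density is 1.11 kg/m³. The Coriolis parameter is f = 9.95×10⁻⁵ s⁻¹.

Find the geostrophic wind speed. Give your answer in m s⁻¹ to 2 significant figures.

Pressure gradient: |∂P/∂n| = 1500 Pa / 267000 m = 5.62×10⁻³ Pa/m
Geostrophic balance (pressure-gradient force = Coriolis force):
V_g = (1/(fρ)) |∂P/∂n| = 5.62×10⁻³ / (9.95×10⁻⁵ × 1.11) = 50.9 m/s

51 m s⁻¹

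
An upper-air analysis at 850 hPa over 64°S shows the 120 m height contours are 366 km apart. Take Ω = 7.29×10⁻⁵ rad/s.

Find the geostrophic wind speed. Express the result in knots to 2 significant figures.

Coriolis parameter at 64°S:
f = 2Ω sin φ = 2 × 7.29×10⁻⁵ × sin 64° = 1.31×10⁻⁴ s⁻¹
Height gradient: |∂Z/∂n| = 120 m / 366000 m = 3.28×10⁻⁴
On a pressure surface, geostrophic balance gives V_g = (g/f)|∂Z/∂n|:
V_g = 9.81 × 3.28×10⁻⁴ / 1.31×10⁻⁴ = 24.5 m/s
Converting: 24.5 m/s × 1.944 = 48 knots

48 knots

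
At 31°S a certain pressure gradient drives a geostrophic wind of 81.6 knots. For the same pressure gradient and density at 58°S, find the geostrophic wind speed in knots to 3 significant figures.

49.6 knots

With the same pressure gradient and density, V_g ∝ 1/f ∝ 1/sin φ.
V₂ = V₁ · sin φ₁ / sin φ₂ = 81.6 × sin 31° / sin 58°
V₂ = 81.6 × 0.5150/0.8480 = 49.6 knots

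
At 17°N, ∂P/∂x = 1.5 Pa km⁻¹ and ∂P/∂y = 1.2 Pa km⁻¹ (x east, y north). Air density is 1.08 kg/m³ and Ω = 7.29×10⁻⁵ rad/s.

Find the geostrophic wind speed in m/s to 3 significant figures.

41.7 m/s

Coriolis parameter at 17°N:
f = 2Ω sin φ = 2 × 7.29×10⁻⁵ × sin 17° = 4.26×10⁻⁵ s⁻¹
Component geostrophic relations (x east, y north):
u_g = −(1/(fρ)) ∂P/∂y,  v_g = (1/(fρ)) ∂P/∂x
u_g = −(1.2×10⁻³)/(4.26×10⁻⁵ × 1.08) = −26.1 m/s;  v_g = (1.5×10⁻³)/(4.26×10⁻⁵ × 1.08) = 32.6 m/s
|V_g| = √(u_g² + v_g²) = 41.7 m/s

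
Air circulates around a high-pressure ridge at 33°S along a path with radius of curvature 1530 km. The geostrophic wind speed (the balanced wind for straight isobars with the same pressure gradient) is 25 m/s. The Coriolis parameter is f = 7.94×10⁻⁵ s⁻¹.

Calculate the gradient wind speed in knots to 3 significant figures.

68.4 knots

Around a high, pressure-gradient force acts outward with centrifugal, so Coriolis balances both:
fV = (1/ρ)|∂P/∂n| + V²/R  →  V² − fR·V + fR·V_g = 0
With fR = 7.94×10⁻⁵ × 1530×10³ m = 121 m/s:
V = [fR − √((fR)² − 4 fR V_g)]/2 = [121 − √(121² − 4×121×25)]/2 = 35.2 m/s
Supergeostrophic (V > V_g = 25 m/s), as expected around a high.
Converting: 35.2 m/s × 1.944 = 68.4 knots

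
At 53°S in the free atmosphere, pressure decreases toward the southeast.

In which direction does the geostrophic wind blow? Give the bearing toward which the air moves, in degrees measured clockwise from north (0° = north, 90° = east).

045°

The pressure-gradient force points toward the southeast (bearing 135°).
Geostrophic balance: in the Southern Hemisphere the Coriolis force deflects motion to the left, so the geostrophic wind blows 90° to the left of the pressure-gradient force (low pressure on the right).
Rotating 135° by 90° counterclockwise gives 045° — the wind blows toward the northeast.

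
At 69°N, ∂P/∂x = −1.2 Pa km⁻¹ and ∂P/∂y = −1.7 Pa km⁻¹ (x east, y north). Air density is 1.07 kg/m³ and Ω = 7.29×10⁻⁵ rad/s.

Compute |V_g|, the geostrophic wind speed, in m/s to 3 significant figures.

Coriolis parameter at 69°N:
f = 2Ω sin φ = 2 × 7.29×10⁻⁵ × sin 69° = 1.36×10⁻⁴ s⁻¹
Component geostrophic relations (x east, y north):
u_g = −(1/(fρ)) ∂P/∂y,  v_g = (1/(fρ)) ∂P/∂x
u_g = −(−1.7×10⁻³)/(1.36×10⁻⁴ × 1.07) = 11.7 m/s;  v_g = (−1.2×10⁻³)/(1.36×10⁻⁴ × 1.07) = −8.24 m/s
|V_g| = √(u_g² + v_g²) = 14.3 m/s

14.3 m/s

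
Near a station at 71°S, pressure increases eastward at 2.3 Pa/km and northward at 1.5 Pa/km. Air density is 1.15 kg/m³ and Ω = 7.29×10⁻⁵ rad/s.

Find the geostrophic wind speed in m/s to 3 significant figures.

Coriolis parameter at 71°S:
f = 2Ω sin φ = 2 × 7.29×10⁻⁵ × sin 71° = 1.38×10⁻⁴ s⁻¹
In the Southern Hemisphere f is negative: f = −1.38×10⁻⁴ s⁻¹.
Component geostrophic relations (x east, y north):
u_g = −(1/(fρ)) ∂P/∂y,  v_g = (1/(fρ)) ∂P/∂x
u_g = −(1.5×10⁻³)/(−1.38×10⁻⁴ × 1.15) = 9.46 m/s;  v_g = (2.3×10⁻³)/(−1.38×10⁻⁴ × 1.15) = −14.5 m/s
|V_g| = √(u_g² + v_g²) = 17.3 m/s

17.3 m/s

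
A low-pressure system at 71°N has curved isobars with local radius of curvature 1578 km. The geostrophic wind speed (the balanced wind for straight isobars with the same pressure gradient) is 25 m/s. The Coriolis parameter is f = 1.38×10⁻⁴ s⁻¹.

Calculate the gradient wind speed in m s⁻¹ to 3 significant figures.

22.6 m s⁻¹

Around a low, centrifugal force acts outward with Coriolis, so pressure-gradient force balances both:
(1/ρ)|∂P/∂n| = fV + V²/R  →  V² + fR·V − fR·V_g = 0
With fR = 1.38×10⁻⁴ × 1578×10³ m = 218 m/s:
V = [−fR + √((fR)² + 4 fR V_g)]/2 = [−218 + √(218² + 4×218×25)]/2 = 22.6 m/s
Subgeostrophic (V < V_g = 25 m/s), as expected around a low.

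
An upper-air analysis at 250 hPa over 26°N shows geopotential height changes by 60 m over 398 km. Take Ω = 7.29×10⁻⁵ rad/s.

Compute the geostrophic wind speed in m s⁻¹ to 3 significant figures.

23.1 m s⁻¹

Coriolis parameter at 26°N:
f = 2Ω sin φ = 2 × 7.29×10⁻⁵ × sin 26° = 6.39×10⁻⁵ s⁻¹
Height gradient: |∂Z/∂n| = 60 m / 398000 m = 1.51×10⁻⁴
On a pressure surface, geostrophic balance gives V_g = (g/f)|∂Z/∂n|:
V_g = 9.81 × 1.51×10⁻⁴ / 6.39×10⁻⁵ = 23.1 m/s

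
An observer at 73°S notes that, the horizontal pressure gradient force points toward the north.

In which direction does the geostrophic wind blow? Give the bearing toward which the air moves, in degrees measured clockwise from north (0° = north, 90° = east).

270°

The pressure-gradient force points toward the north (bearing 000°).
Geostrophic balance: in the Southern Hemisphere the Coriolis force deflects motion to the left, so the geostrophic wind blows 90° to the left of the pressure-gradient force (low pressure on the right).
Rotating 000° by 90° counterclockwise gives 270° — the wind blows toward the west.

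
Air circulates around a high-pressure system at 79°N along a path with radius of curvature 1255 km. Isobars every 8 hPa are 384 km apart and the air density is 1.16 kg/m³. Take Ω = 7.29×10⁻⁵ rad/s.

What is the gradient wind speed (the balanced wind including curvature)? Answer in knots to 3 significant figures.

26.4 knots

Coriolis parameter at 79°N:
f = 2Ω sin φ = 2 × 7.29×10⁻⁵ × sin 79° = 1.43×10⁻⁴ s⁻¹
Pressure gradient: |∂P/∂n| = 800 Pa / 384000 m = 2.08×10⁻³ Pa/m
Geostrophic speed: V_g = |∂P/∂n|/(fρ) = 2.08×10⁻³/(1.43×10⁻⁴ × 1.16) = 12.5 m/s
Around a high, pressure-gradient force acts outward with centrifugal, so Coriolis balances both:
fV = (1/ρ)|∂P/∂n| + V²/R  →  V² − fR·V + fR·V_g = 0
With fR = 1.43×10⁻⁴ × 1255×10³ m = 180 m/s:
V = [fR − √((fR)² − 4 fR V_g)]/2 = [180 − √(180² − 4×180×12.5)]/2 = 13.6 m/s
Supergeostrophic (V > V_g = 12.5 m/s), as expected around a high.
Converting: 13.6 m/s × 1.944 = 26.4 knots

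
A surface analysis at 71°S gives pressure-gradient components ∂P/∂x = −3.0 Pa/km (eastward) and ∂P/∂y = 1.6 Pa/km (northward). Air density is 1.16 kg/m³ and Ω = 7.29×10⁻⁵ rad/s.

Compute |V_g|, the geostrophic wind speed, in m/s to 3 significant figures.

21.3 m/s

Coriolis parameter at 71°S:
f = 2Ω sin φ = 2 × 7.29×10⁻⁵ × sin 71° = 1.38×10⁻⁴ s⁻¹
In the Southern Hemisphere f is negative: f = −1.38×10⁻⁴ s⁻¹.
Component geostrophic relations (x east, y north):
u_g = −(1/(fρ)) ∂P/∂y,  v_g = (1/(fρ)) ∂P/∂x
u_g = −(1.6×10⁻³)/(−1.38×10⁻⁴ × 1.16) = 10.0 m/s;  v_g = (−3.0×10⁻³)/(−1.38×10⁻⁴ × 1.16) = 18.8 m/s
|V_g| = √(u_g² + v_g²) = 21.3 m/s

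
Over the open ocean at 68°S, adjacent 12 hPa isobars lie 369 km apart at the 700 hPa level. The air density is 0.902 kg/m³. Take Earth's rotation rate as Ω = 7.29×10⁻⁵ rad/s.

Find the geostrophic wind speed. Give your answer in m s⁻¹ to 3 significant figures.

Coriolis parameter at 68°S:
f = 2Ω sin φ = 2 × 7.29×10⁻⁵ × sin 68° = 1.35×10⁻⁴ s⁻¹
Pressure gradient: |∂P/∂n| = 1200 Pa / 369000 m = 3.25×10⁻³ Pa/m
Geostrophic balance (pressure-gradient force = Coriolis force):
V_g = (1/(fρ)) |∂P/∂n| = 3.25×10⁻³ / (1.35×10⁻⁴ × 0.902) = 26.7 m/s

26.7 m s⁻¹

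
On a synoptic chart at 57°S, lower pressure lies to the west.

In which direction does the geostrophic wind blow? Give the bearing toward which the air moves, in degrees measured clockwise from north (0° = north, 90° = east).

180°

The pressure-gradient force points toward the west (bearing 270°).
Geostrophic balance: in the Southern Hemisphere the Coriolis force deflects motion to the left, so the geostrophic wind blows 90° to the left of the pressure-gradient force (low pressure on the right).
Rotating 270° by 90° counterclockwise gives 180° — the wind blows toward the south.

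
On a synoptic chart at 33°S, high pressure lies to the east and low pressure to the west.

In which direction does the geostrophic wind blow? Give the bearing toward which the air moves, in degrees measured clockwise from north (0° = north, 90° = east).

180°

The pressure-gradient force points toward the west (bearing 270°).
Geostrophic balance: in the Southern Hemisphere the Coriolis force deflects motion to the left, so the geostrophic wind blows 90° to the left of the pressure-gradient force (low pressure on the right).
Rotating 270° by 90° counterclockwise gives 180° — the wind blows toward the south.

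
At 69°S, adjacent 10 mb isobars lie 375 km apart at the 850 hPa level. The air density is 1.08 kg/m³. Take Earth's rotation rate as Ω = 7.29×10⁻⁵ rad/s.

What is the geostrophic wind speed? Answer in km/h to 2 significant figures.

Coriolis parameter at 69°S:
f = 2Ω sin φ = 2 × 7.29×10⁻⁵ × sin 69° = 1.36×10⁻⁴ s⁻¹
Pressure gradient: |∂P/∂n| = 1000 Pa / 375000 m = 2.67×10⁻³ Pa/m
Geostrophic balance (pressure-gradient force = Coriolis force):
V_g = (1/(fρ)) |∂P/∂n| = 2.67×10⁻³ / (1.36×10⁻⁴ × 1.08) = 18.1 m/s
Converting: 18.1 m/s × 3.6 = 65 km/h

65 km/h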